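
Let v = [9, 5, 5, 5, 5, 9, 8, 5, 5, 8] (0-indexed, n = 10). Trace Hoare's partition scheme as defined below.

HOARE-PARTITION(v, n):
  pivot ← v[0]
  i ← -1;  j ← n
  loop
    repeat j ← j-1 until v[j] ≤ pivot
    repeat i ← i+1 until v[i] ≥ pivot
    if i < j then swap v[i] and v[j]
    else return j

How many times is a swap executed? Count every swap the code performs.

2

pivot = v[0] = 9; i = -1, j = 10
j→9 (v[9]=8≤9), i→0 (v[0]=9≥9); i<j, swap → [8, 5, 5, 5, 5, 9, 8, 5, 5, 9]
j→8 (v[8]=5≤9), i→5 (v[5]=9≥9); i<j, swap → [8, 5, 5, 5, 5, 5, 8, 5, 9, 9]
j→7, i→8; i≥j, return j=7. v = [8, 5, 5, 5, 5, 5, 8, 5, 9, 9]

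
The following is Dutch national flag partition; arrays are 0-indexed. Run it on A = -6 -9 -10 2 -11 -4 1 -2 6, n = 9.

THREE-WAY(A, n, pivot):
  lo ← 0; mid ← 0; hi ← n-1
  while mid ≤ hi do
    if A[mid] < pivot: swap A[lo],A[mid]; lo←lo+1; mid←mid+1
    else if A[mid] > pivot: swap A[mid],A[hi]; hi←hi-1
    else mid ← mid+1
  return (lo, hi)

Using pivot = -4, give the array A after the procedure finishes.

pivot = -4; lo=0, mid=0, hi=8
A[mid]=-6<-4: swap A[0],A[0]; lo=1,mid=1 → -6 -9 -10 2 -11 -4 1 -2 6
A[mid]=-9<-4: swap A[1],A[1]; lo=2,mid=2 → -6 -9 -10 2 -11 -4 1 -2 6
A[mid]=-10<-4: swap A[2],A[2]; lo=3,mid=3 → -6 -9 -10 2 -11 -4 1 -2 6
A[mid]=2>-4: swap A[3],A[8]; hi=7 → -6 -9 -10 6 -11 -4 1 -2 2
A[mid]=6>-4: swap A[3],A[7]; hi=6 → -6 -9 -10 -2 -11 -4 1 6 2
A[mid]=-2>-4: swap A[3],A[6]; hi=5 → -6 -9 -10 1 -11 -4 -2 6 2
A[mid]=1>-4: swap A[3],A[5]; hi=4 → -6 -9 -10 -4 -11 1 -2 6 2
A[mid]=-4=-4: mid=4
A[mid]=-11<-4: swap A[3],A[4]; lo=4,mid=5 → -6 -9 -10 -11 -4 1 -2 6 2
end: lo=4, hi=4; A = -6 -9 -10 -11 -4 1 -2 6 2

-6 -9 -10 -11 -4 1 -2 6 2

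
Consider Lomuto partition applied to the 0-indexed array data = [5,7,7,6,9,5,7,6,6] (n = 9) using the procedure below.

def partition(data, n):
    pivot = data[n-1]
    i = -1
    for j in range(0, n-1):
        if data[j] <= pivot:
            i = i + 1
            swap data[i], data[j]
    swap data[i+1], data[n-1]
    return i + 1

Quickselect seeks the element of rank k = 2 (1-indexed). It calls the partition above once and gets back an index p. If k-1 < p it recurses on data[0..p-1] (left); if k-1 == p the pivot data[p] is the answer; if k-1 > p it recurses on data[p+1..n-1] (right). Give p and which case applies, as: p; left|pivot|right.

pivot = data[8] = 6; i = -1
j=0: data[0]=5 ≤ 6 → i=0, swap data[0],data[0] (no change) → [5,7,7,6,9,5,7,6,6]
j=1: data[1]=7 > 6 → no swap
j=2: data[2]=7 > 6 → no swap
j=3: data[3]=6 ≤ 6 → i=1, swap data[1],data[3] → [5,6,7,7,9,5,7,6,6]
j=4: data[4]=9 > 6 → no swap
j=5: data[5]=5 ≤ 6 → i=2, swap data[2],data[5] → [5,6,5,7,9,7,7,6,6]
j=6: data[6]=7 > 6 → no swap
j=7: data[7]=6 ≤ 6 → i=3, swap data[3],data[7] → [5,6,5,6,9,7,7,7,6]
final swap data[4],data[8] → [5,6,5,6,6,7,7,7,9]; return 4
p = 4; k-1 = 1 < 4 ⇒ left

4; left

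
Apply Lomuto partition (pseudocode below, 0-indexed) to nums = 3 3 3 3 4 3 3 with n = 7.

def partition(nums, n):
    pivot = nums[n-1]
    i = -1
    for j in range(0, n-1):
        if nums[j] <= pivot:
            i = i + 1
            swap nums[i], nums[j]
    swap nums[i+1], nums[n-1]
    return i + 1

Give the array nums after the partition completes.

pivot = nums[6] = 3; i = -1
j=0: nums[0]=3 ≤ 3 → i=0, swap nums[0],nums[0] (no change) → 3 3 3 3 4 3 3
j=1: nums[1]=3 ≤ 3 → i=1, swap nums[1],nums[1] (no change) → 3 3 3 3 4 3 3
j=2: nums[2]=3 ≤ 3 → i=2, swap nums[2],nums[2] (no change) → 3 3 3 3 4 3 3
j=3: nums[3]=3 ≤ 3 → i=3, swap nums[3],nums[3] (no change) → 3 3 3 3 4 3 3
j=4: nums[4]=4 > 3 → no swap
j=5: nums[5]=3 ≤ 3 → i=4, swap nums[4],nums[5] → 3 3 3 3 3 4 3
final swap nums[5],nums[6] → 3 3 3 3 3 3 4; return 5

3 3 3 3 3 3 4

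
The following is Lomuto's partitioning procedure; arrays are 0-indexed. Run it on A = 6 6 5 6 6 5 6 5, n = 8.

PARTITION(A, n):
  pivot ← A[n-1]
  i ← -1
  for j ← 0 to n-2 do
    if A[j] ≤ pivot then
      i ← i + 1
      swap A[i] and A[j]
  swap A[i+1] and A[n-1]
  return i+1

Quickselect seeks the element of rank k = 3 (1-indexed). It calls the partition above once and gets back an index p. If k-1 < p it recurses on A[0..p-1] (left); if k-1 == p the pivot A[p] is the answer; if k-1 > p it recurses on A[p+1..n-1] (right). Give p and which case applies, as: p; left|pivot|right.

2; pivot

pivot=5, i=-1
j=0: 6>5, skip
j=1: 6>5, skip
j=2: 5≤5, i=0, swap(0,2) ⇒ 5 6 6 6 6 5 6 5
j=3: 6>5, skip
j=4: 6>5, skip
j=5: 5≤5, i=1, swap(1,5) ⇒ 5 5 6 6 6 6 6 5
j=6: 6>5, skip
swap(2,7) ⇒ 5 5 5 6 6 6 6 6; return 2
p = 2; k-1 = 2 == 2 ⇒ pivot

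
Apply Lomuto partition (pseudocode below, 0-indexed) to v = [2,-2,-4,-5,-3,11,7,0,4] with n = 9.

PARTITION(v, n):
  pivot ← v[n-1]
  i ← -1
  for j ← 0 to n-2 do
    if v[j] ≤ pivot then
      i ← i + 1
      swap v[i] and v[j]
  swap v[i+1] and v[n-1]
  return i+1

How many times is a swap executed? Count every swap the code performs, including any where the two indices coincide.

pivot = v[8] = 4; i = -1
j=0: v[0]=2 ≤ 4 → i=0, swap v[0],v[0] (no change) → [2,-2,-4,-5,-3,11,7,0,4]
j=1: v[1]=-2 ≤ 4 → i=1, swap v[1],v[1] (no change) → [2,-2,-4,-5,-3,11,7,0,4]
j=2: v[2]=-4 ≤ 4 → i=2, swap v[2],v[2] (no change) → [2,-2,-4,-5,-3,11,7,0,4]
j=3: v[3]=-5 ≤ 4 → i=3, swap v[3],v[3] (no change) → [2,-2,-4,-5,-3,11,7,0,4]
j=4: v[4]=-3 ≤ 4 → i=4, swap v[4],v[4] (no change) → [2,-2,-4,-5,-3,11,7,0,4]
j=5: v[5]=11 > 4 → no swap
j=6: v[6]=7 > 4 → no swap
j=7: v[7]=0 ≤ 4 → i=5, swap v[5],v[7] → [2,-2,-4,-5,-3,0,7,11,4]
final swap v[6],v[8] → [2,-2,-4,-5,-3,0,4,11,7]; return 6

7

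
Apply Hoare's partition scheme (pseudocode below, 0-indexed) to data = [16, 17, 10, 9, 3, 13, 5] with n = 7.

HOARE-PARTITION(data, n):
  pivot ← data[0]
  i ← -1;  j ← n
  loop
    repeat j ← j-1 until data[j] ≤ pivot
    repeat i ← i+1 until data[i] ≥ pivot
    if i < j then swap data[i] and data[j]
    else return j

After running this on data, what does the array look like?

[5, 13, 10, 9, 3, 17, 16]

pivot = data[0] = 16; i = -1, j = 7
j→6 (data[6]=5≤16), i→0 (data[0]=16≥16); i<j, swap → [5, 17, 10, 9, 3, 13, 16]
j→5 (data[5]=13≤16), i→1 (data[1]=17≥16); i<j, swap → [5, 13, 10, 9, 3, 17, 16]
j→4, i→5; i≥j, return j=4. data = [5, 13, 10, 9, 3, 17, 16]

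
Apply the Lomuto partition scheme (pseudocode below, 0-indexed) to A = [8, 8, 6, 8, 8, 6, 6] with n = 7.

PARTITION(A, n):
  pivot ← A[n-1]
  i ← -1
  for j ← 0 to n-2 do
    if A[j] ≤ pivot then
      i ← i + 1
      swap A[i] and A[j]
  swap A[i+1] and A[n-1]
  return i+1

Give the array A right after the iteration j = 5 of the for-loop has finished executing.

[6, 6, 8, 8, 8, 8, 6]

pivot=6, i=-1
j=0: 8>6, skip
j=1: 8>6, skip
j=2: 6≤6, i=0, swap(0,2) ⇒ [6, 8, 8, 8, 8, 6, 6]
j=3: 8>6, skip
j=4: 8>6, skip
j=5: 6≤6, i=1, swap(1,5) ⇒ [6, 6, 8, 8, 8, 8, 6]
(after j=5) A = [6, 6, 8, 8, 8, 8, 6]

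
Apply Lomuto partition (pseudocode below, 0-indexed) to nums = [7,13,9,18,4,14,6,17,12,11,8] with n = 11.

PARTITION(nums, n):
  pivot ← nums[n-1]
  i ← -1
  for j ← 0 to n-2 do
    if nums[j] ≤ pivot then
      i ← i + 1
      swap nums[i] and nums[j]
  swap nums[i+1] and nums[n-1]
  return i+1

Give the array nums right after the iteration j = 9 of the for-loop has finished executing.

pivot=8, i=-1
j=0: 7≤8, i=0, swap(0,0) ⇒ [7,13,9,18,4,14,6,17,12,11,8]
j=1: 13>8, skip
j=2: 9>8, skip
j=3: 18>8, skip
j=4: 4≤8, i=1, swap(1,4) ⇒ [7,4,9,18,13,14,6,17,12,11,8]
j=5: 14>8, skip
j=6: 6≤8, i=2, swap(2,6) ⇒ [7,4,6,18,13,14,9,17,12,11,8]
j=7: 17>8, skip
j=8: 12>8, skip
j=9: 11>8, skip
(after j=9) nums = [7,4,6,18,13,14,9,17,12,11,8]

[7,4,6,18,13,14,9,17,12,11,8]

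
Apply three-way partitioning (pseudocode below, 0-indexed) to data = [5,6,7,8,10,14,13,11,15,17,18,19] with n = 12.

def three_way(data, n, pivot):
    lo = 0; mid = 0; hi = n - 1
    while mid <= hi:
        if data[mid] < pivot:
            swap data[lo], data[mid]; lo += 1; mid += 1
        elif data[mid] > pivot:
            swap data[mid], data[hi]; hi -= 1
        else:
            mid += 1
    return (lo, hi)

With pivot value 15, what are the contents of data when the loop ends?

lo=0 mid=0 hi=11
5<15: swap(0,0), lo=1 mid=1 ⇒ [5,6,7,8,10,14,13,11,15,17,18,19]
6<15: swap(1,1), lo=2 mid=2 ⇒ [5,6,7,8,10,14,13,11,15,17,18,19]
7<15: swap(2,2), lo=3 mid=3 ⇒ [5,6,7,8,10,14,13,11,15,17,18,19]
8<15: swap(3,3), lo=4 mid=4 ⇒ [5,6,7,8,10,14,13,11,15,17,18,19]
10<15: swap(4,4), lo=5 mid=5 ⇒ [5,6,7,8,10,14,13,11,15,17,18,19]
14<15: swap(5,5), lo=6 mid=6 ⇒ [5,6,7,8,10,14,13,11,15,17,18,19]
13<15: swap(6,6), lo=7 mid=7 ⇒ [5,6,7,8,10,14,13,11,15,17,18,19]
11<15: swap(7,7), lo=8 mid=8 ⇒ [5,6,7,8,10,14,13,11,15,17,18,19]
15=15: mid=9
17>15: swap(9,11), hi=10 ⇒ [5,6,7,8,10,14,13,11,15,19,18,17]
19>15: swap(9,10), hi=9 ⇒ [5,6,7,8,10,14,13,11,15,18,19,17]
18>15: swap(9,9), hi=8 ⇒ [5,6,7,8,10,14,13,11,15,18,19,17]
done. lo=8 hi=8; data=[5,6,7,8,10,14,13,11,15,18,19,17]

[5,6,7,8,10,14,13,11,15,18,19,17]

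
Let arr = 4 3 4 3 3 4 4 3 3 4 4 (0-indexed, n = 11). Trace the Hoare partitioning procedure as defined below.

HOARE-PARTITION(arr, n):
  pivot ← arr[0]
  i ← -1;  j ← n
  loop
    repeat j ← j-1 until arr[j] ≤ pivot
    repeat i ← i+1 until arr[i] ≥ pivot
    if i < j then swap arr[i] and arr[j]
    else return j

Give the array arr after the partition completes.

pivot = arr[0] = 4; i = -1, j = 11
j→10 (arr[10]=4≤4), i→0 (arr[0]=4≥4); i<j, swap → 4 3 4 3 3 4 4 3 3 4 4
j→9 (arr[9]=4≤4), i→2 (arr[2]=4≥4); i<j, swap → 4 3 4 3 3 4 4 3 3 4 4
j→8 (arr[8]=3≤4), i→5 (arr[5]=4≥4); i<j, swap → 4 3 4 3 3 3 4 3 4 4 4
j→7 (arr[7]=3≤4), i→6 (arr[6]=4≥4); i<j, swap → 4 3 4 3 3 3 3 4 4 4 4
j→6, i→7; i≥j, return j=6. arr = 4 3 4 3 3 3 3 4 4 4 4

4 3 4 3 3 3 3 4 4 4 4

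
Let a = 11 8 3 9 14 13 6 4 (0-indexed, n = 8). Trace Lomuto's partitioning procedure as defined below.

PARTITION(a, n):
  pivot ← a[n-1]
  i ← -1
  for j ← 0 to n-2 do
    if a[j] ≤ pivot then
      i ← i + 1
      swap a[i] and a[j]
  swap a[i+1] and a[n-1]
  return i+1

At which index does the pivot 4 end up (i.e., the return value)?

pivot = a[7] = 4; i = -1
j=0: a[0]=11 > 4 → no swap
j=1: a[1]=8 > 4 → no swap
j=2: a[2]=3 ≤ 4 → i=0, swap a[0],a[2] → 3 8 11 9 14 13 6 4
j=3: a[3]=9 > 4 → no swap
j=4: a[4]=14 > 4 → no swap
j=5: a[5]=13 > 4 → no swap
j=6: a[6]=6 > 4 → no swap
final swap a[1],a[7] → 3 4 11 9 14 13 6 8; return 1

1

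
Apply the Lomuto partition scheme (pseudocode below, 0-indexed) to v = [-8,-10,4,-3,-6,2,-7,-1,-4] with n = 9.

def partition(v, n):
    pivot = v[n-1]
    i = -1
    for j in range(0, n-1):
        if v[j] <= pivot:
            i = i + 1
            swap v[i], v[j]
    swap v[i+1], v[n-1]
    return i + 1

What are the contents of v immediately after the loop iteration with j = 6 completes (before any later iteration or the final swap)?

[-8,-10,-6,-7,4,2,-3,-1,-4]

pivot=-4, i=-1
j=0: -8≤-4, i=0, swap(0,0) ⇒ [-8,-10,4,-3,-6,2,-7,-1,-4]
j=1: -10≤-4, i=1, swap(1,1) ⇒ [-8,-10,4,-3,-6,2,-7,-1,-4]
j=2: 4>-4, skip
j=3: -3>-4, skip
j=4: -6≤-4, i=2, swap(2,4) ⇒ [-8,-10,-6,-3,4,2,-7,-1,-4]
j=5: 2>-4, skip
j=6: -7≤-4, i=3, swap(3,6) ⇒ [-8,-10,-6,-7,4,2,-3,-1,-4]
(after j=6) v = [-8,-10,-6,-7,4,2,-3,-1,-4]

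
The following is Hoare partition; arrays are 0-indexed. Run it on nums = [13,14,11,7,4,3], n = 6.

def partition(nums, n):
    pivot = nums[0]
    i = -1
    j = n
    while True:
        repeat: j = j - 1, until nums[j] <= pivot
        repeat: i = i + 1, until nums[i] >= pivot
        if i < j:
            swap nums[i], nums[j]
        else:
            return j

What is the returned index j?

pivot = nums[0] = 13; i = -1, j = 6
j→5 (nums[5]=3≤13), i→0 (nums[0]=13≥13); i<j, swap → [3,14,11,7,4,13]
j→4 (nums[4]=4≤13), i→1 (nums[1]=14≥13); i<j, swap → [3,4,11,7,14,13]
j→3, i→4; i≥j, return j=3. nums = [3,4,11,7,14,13]

3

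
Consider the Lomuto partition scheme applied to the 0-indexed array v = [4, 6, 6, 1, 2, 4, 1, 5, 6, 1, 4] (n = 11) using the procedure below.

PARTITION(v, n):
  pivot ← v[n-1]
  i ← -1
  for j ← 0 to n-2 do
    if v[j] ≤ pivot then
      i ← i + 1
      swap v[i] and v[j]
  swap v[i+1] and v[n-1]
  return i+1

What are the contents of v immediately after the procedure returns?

[4, 1, 2, 4, 1, 1, 4, 5, 6, 6, 6]

pivot=4, i=-1
j=0: 4≤4, i=0, swap(0,0) ⇒ [4, 6, 6, 1, 2, 4, 1, 5, 6, 1, 4]
j=1: 6>4, skip
j=2: 6>4, skip
j=3: 1≤4, i=1, swap(1,3) ⇒ [4, 1, 6, 6, 2, 4, 1, 5, 6, 1, 4]
j=4: 2≤4, i=2, swap(2,4) ⇒ [4, 1, 2, 6, 6, 4, 1, 5, 6, 1, 4]
j=5: 4≤4, i=3, swap(3,5) ⇒ [4, 1, 2, 4, 6, 6, 1, 5, 6, 1, 4]
j=6: 1≤4, i=4, swap(4,6) ⇒ [4, 1, 2, 4, 1, 6, 6, 5, 6, 1, 4]
j=7: 5>4, skip
j=8: 6>4, skip
j=9: 1≤4, i=5, swap(5,9) ⇒ [4, 1, 2, 4, 1, 1, 6, 5, 6, 6, 4]
swap(6,10) ⇒ [4, 1, 2, 4, 1, 1, 4, 5, 6, 6, 6]; return 6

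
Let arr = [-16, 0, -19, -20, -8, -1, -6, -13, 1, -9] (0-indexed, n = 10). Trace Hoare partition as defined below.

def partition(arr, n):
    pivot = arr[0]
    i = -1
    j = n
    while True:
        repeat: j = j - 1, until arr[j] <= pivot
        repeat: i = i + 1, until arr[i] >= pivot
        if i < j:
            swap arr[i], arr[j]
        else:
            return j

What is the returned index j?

pivot = arr[0] = -16; i = -1, j = 10
j→3 (arr[3]=-20≤-16), i→0 (arr[0]=-16≥-16); i<j, swap → [-20, 0, -19, -16, -8, -1, -6, -13, 1, -9]
j→2 (arr[2]=-19≤-16), i→1 (arr[1]=0≥-16); i<j, swap → [-20, -19, 0, -16, -8, -1, -6, -13, 1, -9]
j→1, i→2; i≥j, return j=1. arr = [-20, -19, 0, -16, -8, -1, -6, -13, 1, -9]

1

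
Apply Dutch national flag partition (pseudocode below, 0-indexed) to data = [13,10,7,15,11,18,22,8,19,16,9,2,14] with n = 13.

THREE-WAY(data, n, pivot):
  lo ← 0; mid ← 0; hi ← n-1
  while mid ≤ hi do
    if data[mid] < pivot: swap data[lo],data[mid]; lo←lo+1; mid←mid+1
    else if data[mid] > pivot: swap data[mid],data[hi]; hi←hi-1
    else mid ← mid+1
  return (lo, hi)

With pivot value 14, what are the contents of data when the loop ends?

[13,10,7,11,2,9,8,14,16,19,22,18,15]

pivot = 14; lo=0, mid=0, hi=12
data[mid]=13<14: swap data[0],data[0]; lo=1,mid=1 → [13,10,7,15,11,18,22,8,19,16,9,2,14]
data[mid]=10<14: swap data[1],data[1]; lo=2,mid=2 → [13,10,7,15,11,18,22,8,19,16,9,2,14]
data[mid]=7<14: swap data[2],data[2]; lo=3,mid=3 → [13,10,7,15,11,18,22,8,19,16,9,2,14]
data[mid]=15>14: swap data[3],data[12]; hi=11 → [13,10,7,14,11,18,22,8,19,16,9,2,15]
data[mid]=14=14: mid=4
data[mid]=11<14: swap data[3],data[4]; lo=4,mid=5 → [13,10,7,11,14,18,22,8,19,16,9,2,15]
data[mid]=18>14: swap data[5],data[11]; hi=10 → [13,10,7,11,14,2,22,8,19,16,9,18,15]
data[mid]=2<14: swap data[4],data[5]; lo=5,mid=6 → [13,10,7,11,2,14,22,8,19,16,9,18,15]
data[mid]=22>14: swap data[6],data[10]; hi=9 → [13,10,7,11,2,14,9,8,19,16,22,18,15]
data[mid]=9<14: swap data[5],data[6]; lo=6,mid=7 → [13,10,7,11,2,9,14,8,19,16,22,18,15]
data[mid]=8<14: swap data[6],data[7]; lo=7,mid=8 → [13,10,7,11,2,9,8,14,19,16,22,18,15]
data[mid]=19>14: swap data[8],data[9]; hi=8 → [13,10,7,11,2,9,8,14,16,19,22,18,15]
data[mid]=16>14: swap data[8],data[8]; hi=7 → [13,10,7,11,2,9,8,14,16,19,22,18,15]
end: lo=7, hi=7; data = [13,10,7,11,2,9,8,14,16,19,22,18,15]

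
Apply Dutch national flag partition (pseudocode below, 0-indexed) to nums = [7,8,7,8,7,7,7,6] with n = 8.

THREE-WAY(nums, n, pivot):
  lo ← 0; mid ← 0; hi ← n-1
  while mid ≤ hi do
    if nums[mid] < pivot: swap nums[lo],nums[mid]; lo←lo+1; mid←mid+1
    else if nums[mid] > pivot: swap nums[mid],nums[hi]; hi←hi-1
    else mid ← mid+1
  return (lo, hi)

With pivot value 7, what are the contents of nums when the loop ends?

[6,7,7,7,7,7,8,8]

pivot = 7; lo=0, mid=0, hi=7
nums[mid]=7=7: mid=1
nums[mid]=8>7: swap nums[1],nums[7]; hi=6 → [7,6,7,8,7,7,7,8]
nums[mid]=6<7: swap nums[0],nums[1]; lo=1,mid=2 → [6,7,7,8,7,7,7,8]
nums[mid]=7=7: mid=3
nums[mid]=8>7: swap nums[3],nums[6]; hi=5 → [6,7,7,7,7,7,8,8]
nums[mid]=7=7: mid=4
nums[mid]=7=7: mid=5
nums[mid]=7=7: mid=6
end: lo=1, hi=5; nums = [6,7,7,7,7,7,8,8]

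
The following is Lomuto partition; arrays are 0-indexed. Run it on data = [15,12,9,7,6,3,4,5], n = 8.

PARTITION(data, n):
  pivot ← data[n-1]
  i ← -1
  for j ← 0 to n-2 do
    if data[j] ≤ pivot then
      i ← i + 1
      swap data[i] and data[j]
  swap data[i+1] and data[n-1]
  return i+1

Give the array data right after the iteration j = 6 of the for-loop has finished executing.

pivot=5, i=-1
j=0: 15>5, skip
j=1: 12>5, skip
j=2: 9>5, skip
j=3: 7>5, skip
j=4: 6>5, skip
j=5: 3≤5, i=0, swap(0,5) ⇒ [3,12,9,7,6,15,4,5]
j=6: 4≤5, i=1, swap(1,6) ⇒ [3,4,9,7,6,15,12,5]
(after j=6) data = [3,4,9,7,6,15,12,5]

[3,4,9,7,6,15,12,5]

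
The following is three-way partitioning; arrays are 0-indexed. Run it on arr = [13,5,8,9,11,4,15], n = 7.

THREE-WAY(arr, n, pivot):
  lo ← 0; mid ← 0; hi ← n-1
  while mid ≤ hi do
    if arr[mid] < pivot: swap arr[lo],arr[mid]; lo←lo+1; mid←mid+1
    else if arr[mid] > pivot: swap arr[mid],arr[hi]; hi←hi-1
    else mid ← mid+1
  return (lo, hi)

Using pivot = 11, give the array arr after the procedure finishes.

[4,5,8,9,11,15,13]

lo=0 mid=0 hi=6
13>11: swap(0,6), hi=5 ⇒ [15,5,8,9,11,4,13]
15>11: swap(0,5), hi=4 ⇒ [4,5,8,9,11,15,13]
4<11: swap(0,0), lo=1 mid=1 ⇒ [4,5,8,9,11,15,13]
5<11: swap(1,1), lo=2 mid=2 ⇒ [4,5,8,9,11,15,13]
8<11: swap(2,2), lo=3 mid=3 ⇒ [4,5,8,9,11,15,13]
9<11: swap(3,3), lo=4 mid=4 ⇒ [4,5,8,9,11,15,13]
11=11: mid=5
done. lo=4 hi=4; arr=[4,5,8,9,11,15,13]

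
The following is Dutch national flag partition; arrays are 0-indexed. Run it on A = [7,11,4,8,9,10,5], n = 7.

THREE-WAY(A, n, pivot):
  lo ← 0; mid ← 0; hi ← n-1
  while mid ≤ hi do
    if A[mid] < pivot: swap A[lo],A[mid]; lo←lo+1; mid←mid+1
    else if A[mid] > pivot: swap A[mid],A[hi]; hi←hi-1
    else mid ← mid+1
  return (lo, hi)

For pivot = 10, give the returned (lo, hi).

(5, 5)

pivot = 10; lo=0, mid=0, hi=6
A[mid]=7<10: swap A[0],A[0]; lo=1,mid=1 → [7,11,4,8,9,10,5]
A[mid]=11>10: swap A[1],A[6]; hi=5 → [7,5,4,8,9,10,11]
A[mid]=5<10: swap A[1],A[1]; lo=2,mid=2 → [7,5,4,8,9,10,11]
A[mid]=4<10: swap A[2],A[2]; lo=3,mid=3 → [7,5,4,8,9,10,11]
A[mid]=8<10: swap A[3],A[3]; lo=4,mid=4 → [7,5,4,8,9,10,11]
A[mid]=9<10: swap A[4],A[4]; lo=5,mid=5 → [7,5,4,8,9,10,11]
A[mid]=10=10: mid=6
end: lo=5, hi=5; A = [7,5,4,8,9,10,11]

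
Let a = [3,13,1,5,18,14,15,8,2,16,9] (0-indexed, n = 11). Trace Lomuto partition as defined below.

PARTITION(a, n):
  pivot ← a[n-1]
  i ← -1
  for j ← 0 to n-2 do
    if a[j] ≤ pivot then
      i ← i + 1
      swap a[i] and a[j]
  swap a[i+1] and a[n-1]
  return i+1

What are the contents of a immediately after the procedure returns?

[3,1,5,8,2,9,15,13,18,16,14]

pivot = a[10] = 9; i = -1
j=0: a[0]=3 ≤ 9 → i=0, swap a[0],a[0] (no change) → [3,13,1,5,18,14,15,8,2,16,9]
j=1: a[1]=13 > 9 → no swap
j=2: a[2]=1 ≤ 9 → i=1, swap a[1],a[2] → [3,1,13,5,18,14,15,8,2,16,9]
j=3: a[3]=5 ≤ 9 → i=2, swap a[2],a[3] → [3,1,5,13,18,14,15,8,2,16,9]
j=4: a[4]=18 > 9 → no swap
j=5: a[5]=14 > 9 → no swap
j=6: a[6]=15 > 9 → no swap
j=7: a[7]=8 ≤ 9 → i=3, swap a[3],a[7] → [3,1,5,8,18,14,15,13,2,16,9]
j=8: a[8]=2 ≤ 9 → i=4, swap a[4],a[8] → [3,1,5,8,2,14,15,13,18,16,9]
j=9: a[9]=16 > 9 → no swap
final swap a[5],a[10] → [3,1,5,8,2,9,15,13,18,16,14]; return 5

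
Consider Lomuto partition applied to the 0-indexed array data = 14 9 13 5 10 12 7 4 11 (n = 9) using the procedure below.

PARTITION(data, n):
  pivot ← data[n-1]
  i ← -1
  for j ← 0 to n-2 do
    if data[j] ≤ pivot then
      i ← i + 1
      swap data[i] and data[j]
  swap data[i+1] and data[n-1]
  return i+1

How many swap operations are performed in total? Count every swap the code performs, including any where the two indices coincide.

pivot = data[8] = 11; i = -1
j=0: data[0]=14 > 11 → no swap
j=1: data[1]=9 ≤ 11 → i=0, swap data[0],data[1] → 9 14 13 5 10 12 7 4 11
j=2: data[2]=13 > 11 → no swap
j=3: data[3]=5 ≤ 11 → i=1, swap data[1],data[3] → 9 5 13 14 10 12 7 4 11
j=4: data[4]=10 ≤ 11 → i=2, swap data[2],data[4] → 9 5 10 14 13 12 7 4 11
j=5: data[5]=12 > 11 → no swap
j=6: data[6]=7 ≤ 11 → i=3, swap data[3],data[6] → 9 5 10 7 13 12 14 4 11
j=7: data[7]=4 ≤ 11 → i=4, swap data[4],data[7] → 9 5 10 7 4 12 14 13 11
final swap data[5],data[8] → 9 5 10 7 4 11 14 13 12; return 5

6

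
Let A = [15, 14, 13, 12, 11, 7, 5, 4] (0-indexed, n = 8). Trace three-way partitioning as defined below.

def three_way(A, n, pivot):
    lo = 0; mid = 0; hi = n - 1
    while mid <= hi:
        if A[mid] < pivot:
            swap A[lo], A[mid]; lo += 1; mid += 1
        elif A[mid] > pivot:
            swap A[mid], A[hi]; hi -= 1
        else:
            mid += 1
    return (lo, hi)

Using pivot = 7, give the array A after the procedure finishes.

[4, 5, 7, 11, 12, 13, 14, 15]

lo=0 mid=0 hi=7
15>7: swap(0,7), hi=6 ⇒ [4, 14, 13, 12, 11, 7, 5, 15]
4<7: swap(0,0), lo=1 mid=1 ⇒ [4, 14, 13, 12, 11, 7, 5, 15]
14>7: swap(1,6), hi=5 ⇒ [4, 5, 13, 12, 11, 7, 14, 15]
5<7: swap(1,1), lo=2 mid=2 ⇒ [4, 5, 13, 12, 11, 7, 14, 15]
13>7: swap(2,5), hi=4 ⇒ [4, 5, 7, 12, 11, 13, 14, 15]
7=7: mid=3
12>7: swap(3,4), hi=3 ⇒ [4, 5, 7, 11, 12, 13, 14, 15]
11>7: swap(3,3), hi=2 ⇒ [4, 5, 7, 11, 12, 13, 14, 15]
done. lo=2 hi=2; A=[4, 5, 7, 11, 12, 13, 14, 15]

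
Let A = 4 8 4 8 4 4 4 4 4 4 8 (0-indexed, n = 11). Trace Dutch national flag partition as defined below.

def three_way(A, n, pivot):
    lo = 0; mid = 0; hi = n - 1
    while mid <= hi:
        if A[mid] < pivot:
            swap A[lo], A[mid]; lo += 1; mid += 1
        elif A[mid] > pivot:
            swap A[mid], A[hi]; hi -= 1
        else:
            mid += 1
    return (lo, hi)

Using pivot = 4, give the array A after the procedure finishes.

lo=0 mid=0 hi=10
4=4: mid=1
8>4: swap(1,10), hi=9 ⇒ 4 8 4 8 4 4 4 4 4 4 8
8>4: swap(1,9), hi=8 ⇒ 4 4 4 8 4 4 4 4 4 8 8
4=4: mid=2
4=4: mid=3
8>4: swap(3,8), hi=7 ⇒ 4 4 4 4 4 4 4 4 8 8 8
4=4: mid=4
4=4: mid=5
4=4: mid=6
4=4: mid=7
4=4: mid=8
done. lo=0 hi=7; A=4 4 4 4 4 4 4 4 8 8 8

4 4 4 4 4 4 4 4 8 8 8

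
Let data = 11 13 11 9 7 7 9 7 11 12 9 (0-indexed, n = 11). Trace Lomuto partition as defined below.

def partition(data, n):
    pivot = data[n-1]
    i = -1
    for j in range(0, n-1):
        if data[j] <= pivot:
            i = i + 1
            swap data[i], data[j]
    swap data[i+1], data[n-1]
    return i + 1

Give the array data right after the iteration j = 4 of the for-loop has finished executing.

9 7 11 11 13 7 9 7 11 12 9

pivot = data[10] = 9; i = -1
j=0: data[0]=11 > 9 → no swap
j=1: data[1]=13 > 9 → no swap
j=2: data[2]=11 > 9 → no swap
j=3: data[3]=9 ≤ 9 → i=0, swap data[0],data[3] → 9 13 11 11 7 7 9 7 11 12 9
j=4: data[4]=7 ≤ 9 → i=1, swap data[1],data[4] → 9 7 11 11 13 7 9 7 11 12 9
(after j=4) data = 9 7 11 11 13 7 9 7 11 12 9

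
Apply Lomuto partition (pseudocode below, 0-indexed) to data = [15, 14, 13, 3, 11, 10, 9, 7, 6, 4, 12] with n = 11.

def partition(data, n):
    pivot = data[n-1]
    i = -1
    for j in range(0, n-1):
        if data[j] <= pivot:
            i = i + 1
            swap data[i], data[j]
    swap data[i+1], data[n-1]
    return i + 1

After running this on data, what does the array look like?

[3, 11, 10, 9, 7, 6, 4, 12, 13, 15, 14]

pivot=12, i=-1
j=0: 15>12, skip
j=1: 14>12, skip
j=2: 13>12, skip
j=3: 3≤12, i=0, swap(0,3) ⇒ [3, 14, 13, 15, 11, 10, 9, 7, 6, 4, 12]
j=4: 11≤12, i=1, swap(1,4) ⇒ [3, 11, 13, 15, 14, 10, 9, 7, 6, 4, 12]
j=5: 10≤12, i=2, swap(2,5) ⇒ [3, 11, 10, 15, 14, 13, 9, 7, 6, 4, 12]
j=6: 9≤12, i=3, swap(3,6) ⇒ [3, 11, 10, 9, 14, 13, 15, 7, 6, 4, 12]
j=7: 7≤12, i=4, swap(4,7) ⇒ [3, 11, 10, 9, 7, 13, 15, 14, 6, 4, 12]
j=8: 6≤12, i=5, swap(5,8) ⇒ [3, 11, 10, 9, 7, 6, 15, 14, 13, 4, 12]
j=9: 4≤12, i=6, swap(6,9) ⇒ [3, 11, 10, 9, 7, 6, 4, 14, 13, 15, 12]
swap(7,10) ⇒ [3, 11, 10, 9, 7, 6, 4, 12, 13, 15, 14]; return 7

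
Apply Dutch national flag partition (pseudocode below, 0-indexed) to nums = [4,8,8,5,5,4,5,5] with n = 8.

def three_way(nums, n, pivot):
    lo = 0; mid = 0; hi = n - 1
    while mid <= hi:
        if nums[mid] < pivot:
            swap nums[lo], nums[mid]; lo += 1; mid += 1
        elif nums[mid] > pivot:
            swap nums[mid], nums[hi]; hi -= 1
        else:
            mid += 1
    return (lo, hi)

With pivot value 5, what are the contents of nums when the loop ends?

lo=0 mid=0 hi=7
4<5: swap(0,0), lo=1 mid=1 ⇒ [4,8,8,5,5,4,5,5]
8>5: swap(1,7), hi=6 ⇒ [4,5,8,5,5,4,5,8]
5=5: mid=2
8>5: swap(2,6), hi=5 ⇒ [4,5,5,5,5,4,8,8]
5=5: mid=3
5=5: mid=4
5=5: mid=5
4<5: swap(1,5), lo=2 mid=6 ⇒ [4,4,5,5,5,5,8,8]
done. lo=2 hi=5; nums=[4,4,5,5,5,5,8,8]

[4,4,5,5,5,5,8,8]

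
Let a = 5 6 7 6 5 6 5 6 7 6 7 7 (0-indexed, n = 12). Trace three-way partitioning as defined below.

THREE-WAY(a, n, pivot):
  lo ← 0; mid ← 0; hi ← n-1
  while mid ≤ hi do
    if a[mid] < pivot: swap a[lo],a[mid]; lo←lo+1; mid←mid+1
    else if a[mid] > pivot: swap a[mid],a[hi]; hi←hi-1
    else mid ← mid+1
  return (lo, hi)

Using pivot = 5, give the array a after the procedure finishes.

5 5 5 6 6 7 6 7 6 7 7 6

pivot = 5; lo=0, mid=0, hi=11
a[mid]=5=5: mid=1
a[mid]=6>5: swap a[1],a[11]; hi=10 → 5 7 7 6 5 6 5 6 7 6 7 6
a[mid]=7>5: swap a[1],a[10]; hi=9 → 5 7 7 6 5 6 5 6 7 6 7 6
a[mid]=7>5: swap a[1],a[9]; hi=8 → 5 6 7 6 5 6 5 6 7 7 7 6
a[mid]=6>5: swap a[1],a[8]; hi=7 → 5 7 7 6 5 6 5 6 6 7 7 6
a[mid]=7>5: swap a[1],a[7]; hi=6 → 5 6 7 6 5 6 5 7 6 7 7 6
a[mid]=6>5: swap a[1],a[6]; hi=5 → 5 5 7 6 5 6 6 7 6 7 7 6
a[mid]=5=5: mid=2
a[mid]=7>5: swap a[2],a[5]; hi=4 → 5 5 6 6 5 7 6 7 6 7 7 6
a[mid]=6>5: swap a[2],a[4]; hi=3 → 5 5 5 6 6 7 6 7 6 7 7 6
a[mid]=5=5: mid=3
a[mid]=6>5: swap a[3],a[3]; hi=2 → 5 5 5 6 6 7 6 7 6 7 7 6
end: lo=0, hi=2; a = 5 5 5 6 6 7 6 7 6 7 7 6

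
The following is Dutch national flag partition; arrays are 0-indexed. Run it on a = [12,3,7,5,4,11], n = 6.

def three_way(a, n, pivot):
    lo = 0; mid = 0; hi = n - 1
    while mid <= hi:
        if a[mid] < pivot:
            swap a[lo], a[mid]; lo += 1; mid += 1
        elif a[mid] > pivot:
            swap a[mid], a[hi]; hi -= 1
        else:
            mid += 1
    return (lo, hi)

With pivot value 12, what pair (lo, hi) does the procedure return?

(5, 5)

lo=0 mid=0 hi=5
12=12: mid=1
3<12: swap(0,1), lo=1 mid=2 ⇒ [3,12,7,5,4,11]
7<12: swap(1,2), lo=2 mid=3 ⇒ [3,7,12,5,4,11]
5<12: swap(2,3), lo=3 mid=4 ⇒ [3,7,5,12,4,11]
4<12: swap(3,4), lo=4 mid=5 ⇒ [3,7,5,4,12,11]
11<12: swap(4,5), lo=5 mid=6 ⇒ [3,7,5,4,11,12]
done. lo=5 hi=5; a=[3,7,5,4,11,12]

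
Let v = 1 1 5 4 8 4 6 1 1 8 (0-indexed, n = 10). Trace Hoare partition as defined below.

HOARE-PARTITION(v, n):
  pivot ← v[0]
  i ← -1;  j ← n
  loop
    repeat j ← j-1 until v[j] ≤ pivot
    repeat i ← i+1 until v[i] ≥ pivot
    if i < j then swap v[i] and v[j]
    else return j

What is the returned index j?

pivot = v[0] = 1; i = -1, j = 10
j→8 (v[8]=1≤1), i→0 (v[0]=1≥1); i<j, swap → 1 1 5 4 8 4 6 1 1 8
j→7 (v[7]=1≤1), i→1 (v[1]=1≥1); i<j, swap → 1 1 5 4 8 4 6 1 1 8
j→1, i→2; i≥j, return j=1. v = 1 1 5 4 8 4 6 1 1 8

1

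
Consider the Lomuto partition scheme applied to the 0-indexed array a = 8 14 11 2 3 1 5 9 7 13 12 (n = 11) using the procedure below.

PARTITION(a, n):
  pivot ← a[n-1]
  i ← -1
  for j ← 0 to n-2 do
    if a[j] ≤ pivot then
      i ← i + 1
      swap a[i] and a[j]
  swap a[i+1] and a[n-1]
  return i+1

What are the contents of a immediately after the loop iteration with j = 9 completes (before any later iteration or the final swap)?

8 11 2 3 1 5 9 7 14 13 12

pivot=12, i=-1
j=0: 8≤12, i=0, swap(0,0) ⇒ 8 14 11 2 3 1 5 9 7 13 12
j=1: 14>12, skip
j=2: 11≤12, i=1, swap(1,2) ⇒ 8 11 14 2 3 1 5 9 7 13 12
j=3: 2≤12, i=2, swap(2,3) ⇒ 8 11 2 14 3 1 5 9 7 13 12
j=4: 3≤12, i=3, swap(3,4) ⇒ 8 11 2 3 14 1 5 9 7 13 12
j=5: 1≤12, i=4, swap(4,5) ⇒ 8 11 2 3 1 14 5 9 7 13 12
j=6: 5≤12, i=5, swap(5,6) ⇒ 8 11 2 3 1 5 14 9 7 13 12
j=7: 9≤12, i=6, swap(6,7) ⇒ 8 11 2 3 1 5 9 14 7 13 12
j=8: 7≤12, i=7, swap(7,8) ⇒ 8 11 2 3 1 5 9 7 14 13 12
j=9: 13>12, skip
(after j=9) a = 8 11 2 3 1 5 9 7 14 13 12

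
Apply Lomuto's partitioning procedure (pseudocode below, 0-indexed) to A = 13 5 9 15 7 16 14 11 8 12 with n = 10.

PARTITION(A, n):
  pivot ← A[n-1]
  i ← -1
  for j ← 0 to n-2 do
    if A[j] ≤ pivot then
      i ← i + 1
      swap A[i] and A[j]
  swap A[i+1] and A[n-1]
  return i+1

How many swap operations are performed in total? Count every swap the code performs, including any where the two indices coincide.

pivot = A[9] = 12; i = -1
j=0: A[0]=13 > 12 → no swap
j=1: A[1]=5 ≤ 12 → i=0, swap A[0],A[1] → 5 13 9 15 7 16 14 11 8 12
j=2: A[2]=9 ≤ 12 → i=1, swap A[1],A[2] → 5 9 13 15 7 16 14 11 8 12
j=3: A[3]=15 > 12 → no swap
j=4: A[4]=7 ≤ 12 → i=2, swap A[2],A[4] → 5 9 7 15 13 16 14 11 8 12
j=5: A[5]=16 > 12 → no swap
j=6: A[6]=14 > 12 → no swap
j=7: A[7]=11 ≤ 12 → i=3, swap A[3],A[7] → 5 9 7 11 13 16 14 15 8 12
j=8: A[8]=8 ≤ 12 → i=4, swap A[4],A[8] → 5 9 7 11 8 16 14 15 13 12
final swap A[5],A[9] → 5 9 7 11 8 12 14 15 13 16; return 5

6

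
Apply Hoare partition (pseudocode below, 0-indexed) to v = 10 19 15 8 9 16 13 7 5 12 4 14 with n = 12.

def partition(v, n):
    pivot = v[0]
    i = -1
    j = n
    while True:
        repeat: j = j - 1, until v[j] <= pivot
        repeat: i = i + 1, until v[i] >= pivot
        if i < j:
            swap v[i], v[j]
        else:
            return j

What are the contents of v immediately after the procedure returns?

4 5 7 8 9 16 13 15 19 12 10 14

pivot=10
j stops at 10 (4), i stops at 0 (10); swap ⇒ 4 19 15 8 9 16 13 7 5 12 10 14
j stops at 8 (5), i stops at 1 (19); swap ⇒ 4 5 15 8 9 16 13 7 19 12 10 14
j stops at 7 (7), i stops at 2 (15); swap ⇒ 4 5 7 8 9 16 13 15 19 12 10 14
j stops at 4, i stops at 5; i≥j ⇒ return 4. v=4 5 7 8 9 16 13 15 19 12 10 14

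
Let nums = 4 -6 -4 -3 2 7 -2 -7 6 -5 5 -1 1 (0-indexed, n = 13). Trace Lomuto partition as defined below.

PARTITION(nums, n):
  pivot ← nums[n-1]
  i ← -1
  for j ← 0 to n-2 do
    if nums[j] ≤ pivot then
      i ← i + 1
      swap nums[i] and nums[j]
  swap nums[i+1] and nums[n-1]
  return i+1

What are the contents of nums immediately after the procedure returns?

-6 -4 -3 -2 -7 -5 -1 1 6 7 5 4 2

pivot=1, i=-1
j=0: 4>1, skip
j=1: -6≤1, i=0, swap(0,1) ⇒ -6 4 -4 -3 2 7 -2 -7 6 -5 5 -1 1
j=2: -4≤1, i=1, swap(1,2) ⇒ -6 -4 4 -3 2 7 -2 -7 6 -5 5 -1 1
j=3: -3≤1, i=2, swap(2,3) ⇒ -6 -4 -3 4 2 7 -2 -7 6 -5 5 -1 1
j=4: 2>1, skip
j=5: 7>1, skip
j=6: -2≤1, i=3, swap(3,6) ⇒ -6 -4 -3 -2 2 7 4 -7 6 -5 5 -1 1
j=7: -7≤1, i=4, swap(4,7) ⇒ -6 -4 -3 -2 -7 7 4 2 6 -5 5 -1 1
j=8: 6>1, skip
j=9: -5≤1, i=5, swap(5,9) ⇒ -6 -4 -3 -2 -7 -5 4 2 6 7 5 -1 1
j=10: 5>1, skip
j=11: -1≤1, i=6, swap(6,11) ⇒ -6 -4 -3 -2 -7 -5 -1 2 6 7 5 4 1
swap(7,12) ⇒ -6 -4 -3 -2 -7 -5 -1 1 6 7 5 4 2; return 7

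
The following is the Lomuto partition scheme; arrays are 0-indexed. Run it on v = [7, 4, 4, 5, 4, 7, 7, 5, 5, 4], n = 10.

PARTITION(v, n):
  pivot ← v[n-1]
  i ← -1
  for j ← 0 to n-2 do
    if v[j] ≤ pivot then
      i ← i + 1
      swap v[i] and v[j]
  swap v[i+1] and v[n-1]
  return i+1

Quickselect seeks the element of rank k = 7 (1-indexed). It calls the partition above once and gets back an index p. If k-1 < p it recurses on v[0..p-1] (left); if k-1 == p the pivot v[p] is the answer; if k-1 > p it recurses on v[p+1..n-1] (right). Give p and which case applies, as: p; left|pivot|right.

pivot = v[9] = 4; i = -1
j=0: v[0]=7 > 4 → no swap
j=1: v[1]=4 ≤ 4 → i=0, swap v[0],v[1] → [4, 7, 4, 5, 4, 7, 7, 5, 5, 4]
j=2: v[2]=4 ≤ 4 → i=1, swap v[1],v[2] → [4, 4, 7, 5, 4, 7, 7, 5, 5, 4]
j=3: v[3]=5 > 4 → no swap
j=4: v[4]=4 ≤ 4 → i=2, swap v[2],v[4] → [4, 4, 4, 5, 7, 7, 7, 5, 5, 4]
j=5: v[5]=7 > 4 → no swap
j=6: v[6]=7 > 4 → no swap
j=7: v[7]=5 > 4 → no swap
j=8: v[8]=5 > 4 → no swap
final swap v[3],v[9] → [4, 4, 4, 4, 7, 7, 7, 5, 5, 5]; return 3
p = 3; k-1 = 6 > 3 ⇒ right

3; right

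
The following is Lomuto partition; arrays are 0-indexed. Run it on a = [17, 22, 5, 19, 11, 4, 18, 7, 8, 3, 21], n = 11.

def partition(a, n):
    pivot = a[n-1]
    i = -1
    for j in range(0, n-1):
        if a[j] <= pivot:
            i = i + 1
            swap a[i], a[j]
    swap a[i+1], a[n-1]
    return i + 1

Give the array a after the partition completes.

pivot=21, i=-1
j=0: 17≤21, i=0, swap(0,0) ⇒ [17, 22, 5, 19, 11, 4, 18, 7, 8, 3, 21]
j=1: 22>21, skip
j=2: 5≤21, i=1, swap(1,2) ⇒ [17, 5, 22, 19, 11, 4, 18, 7, 8, 3, 21]
j=3: 19≤21, i=2, swap(2,3) ⇒ [17, 5, 19, 22, 11, 4, 18, 7, 8, 3, 21]
j=4: 11≤21, i=3, swap(3,4) ⇒ [17, 5, 19, 11, 22, 4, 18, 7, 8, 3, 21]
j=5: 4≤21, i=4, swap(4,5) ⇒ [17, 5, 19, 11, 4, 22, 18, 7, 8, 3, 21]
j=6: 18≤21, i=5, swap(5,6) ⇒ [17, 5, 19, 11, 4, 18, 22, 7, 8, 3, 21]
j=7: 7≤21, i=6, swap(6,7) ⇒ [17, 5, 19, 11, 4, 18, 7, 22, 8, 3, 21]
j=8: 8≤21, i=7, swap(7,8) ⇒ [17, 5, 19, 11, 4, 18, 7, 8, 22, 3, 21]
j=9: 3≤21, i=8, swap(8,9) ⇒ [17, 5, 19, 11, 4, 18, 7, 8, 3, 22, 21]
swap(9,10) ⇒ [17, 5, 19, 11, 4, 18, 7, 8, 3, 21, 22]; return 9

[17, 5, 19, 11, 4, 18, 7, 8, 3, 21, 22]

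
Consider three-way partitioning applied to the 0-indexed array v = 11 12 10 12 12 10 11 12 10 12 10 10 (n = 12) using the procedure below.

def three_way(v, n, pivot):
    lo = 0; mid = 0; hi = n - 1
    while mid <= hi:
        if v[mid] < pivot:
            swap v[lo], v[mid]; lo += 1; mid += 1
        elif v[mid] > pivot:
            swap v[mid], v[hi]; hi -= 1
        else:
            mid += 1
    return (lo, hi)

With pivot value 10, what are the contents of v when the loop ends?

10 10 10 10 10 11 12 12 12 12 12 11

pivot = 10; lo=0, mid=0, hi=11
v[mid]=11>10: swap v[0],v[11]; hi=10 → 10 12 10 12 12 10 11 12 10 12 10 11
v[mid]=10=10: mid=1
v[mid]=12>10: swap v[1],v[10]; hi=9 → 10 10 10 12 12 10 11 12 10 12 12 11
v[mid]=10=10: mid=2
v[mid]=10=10: mid=3
v[mid]=12>10: swap v[3],v[9]; hi=8 → 10 10 10 12 12 10 11 12 10 12 12 11
v[mid]=12>10: swap v[3],v[8]; hi=7 → 10 10 10 10 12 10 11 12 12 12 12 11
v[mid]=10=10: mid=4
v[mid]=12>10: swap v[4],v[7]; hi=6 → 10 10 10 10 12 10 11 12 12 12 12 11
v[mid]=12>10: swap v[4],v[6]; hi=5 → 10 10 10 10 11 10 12 12 12 12 12 11
v[mid]=11>10: swap v[4],v[5]; hi=4 → 10 10 10 10 10 11 12 12 12 12 12 11
v[mid]=10=10: mid=5
end: lo=0, hi=4; v = 10 10 10 10 10 11 12 12 12 12 12 11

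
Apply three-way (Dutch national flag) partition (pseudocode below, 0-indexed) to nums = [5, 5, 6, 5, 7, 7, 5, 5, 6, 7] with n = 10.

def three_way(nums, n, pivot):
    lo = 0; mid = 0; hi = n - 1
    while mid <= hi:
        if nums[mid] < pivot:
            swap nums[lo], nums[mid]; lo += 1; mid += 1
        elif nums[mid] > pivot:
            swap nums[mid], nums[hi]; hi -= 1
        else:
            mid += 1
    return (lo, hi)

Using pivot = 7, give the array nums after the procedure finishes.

lo=0 mid=0 hi=9
5<7: swap(0,0), lo=1 mid=1 ⇒ [5, 5, 6, 5, 7, 7, 5, 5, 6, 7]
5<7: swap(1,1), lo=2 mid=2 ⇒ [5, 5, 6, 5, 7, 7, 5, 5, 6, 7]
6<7: swap(2,2), lo=3 mid=3 ⇒ [5, 5, 6, 5, 7, 7, 5, 5, 6, 7]
5<7: swap(3,3), lo=4 mid=4 ⇒ [5, 5, 6, 5, 7, 7, 5, 5, 6, 7]
7=7: mid=5
7=7: mid=6
5<7: swap(4,6), lo=5 mid=7 ⇒ [5, 5, 6, 5, 5, 7, 7, 5, 6, 7]
5<7: swap(5,7), lo=6 mid=8 ⇒ [5, 5, 6, 5, 5, 5, 7, 7, 6, 7]
6<7: swap(6,8), lo=7 mid=9 ⇒ [5, 5, 6, 5, 5, 5, 6, 7, 7, 7]
7=7: mid=10
done. lo=7 hi=9; nums=[5, 5, 6, 5, 5, 5, 6, 7, 7, 7]

[5, 5, 6, 5, 5, 5, 6, 7, 7, 7]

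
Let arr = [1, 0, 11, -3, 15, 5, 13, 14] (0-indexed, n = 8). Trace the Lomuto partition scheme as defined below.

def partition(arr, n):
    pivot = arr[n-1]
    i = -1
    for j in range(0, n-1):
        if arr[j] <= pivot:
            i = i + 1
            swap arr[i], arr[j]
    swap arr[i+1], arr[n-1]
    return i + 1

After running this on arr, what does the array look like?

[1, 0, 11, -3, 5, 13, 14, 15]

pivot=14, i=-1
j=0: 1≤14, i=0, swap(0,0) ⇒ [1, 0, 11, -3, 15, 5, 13, 14]
j=1: 0≤14, i=1, swap(1,1) ⇒ [1, 0, 11, -3, 15, 5, 13, 14]
j=2: 11≤14, i=2, swap(2,2) ⇒ [1, 0, 11, -3, 15, 5, 13, 14]
j=3: -3≤14, i=3, swap(3,3) ⇒ [1, 0, 11, -3, 15, 5, 13, 14]
j=4: 15>14, skip
j=5: 5≤14, i=4, swap(4,5) ⇒ [1, 0, 11, -3, 5, 15, 13, 14]
j=6: 13≤14, i=5, swap(5,6) ⇒ [1, 0, 11, -3, 5, 13, 15, 14]
swap(6,7) ⇒ [1, 0, 11, -3, 5, 13, 14, 15]; return 6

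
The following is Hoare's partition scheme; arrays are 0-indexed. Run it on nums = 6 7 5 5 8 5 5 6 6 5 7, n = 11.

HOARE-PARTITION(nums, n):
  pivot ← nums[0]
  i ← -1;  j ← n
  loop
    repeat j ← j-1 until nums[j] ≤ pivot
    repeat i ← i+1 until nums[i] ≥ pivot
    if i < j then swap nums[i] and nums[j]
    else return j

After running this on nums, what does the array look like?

5 6 5 5 6 5 5 8 7 6 7

pivot=6
j stops at 9 (5), i stops at 0 (6); swap ⇒ 5 7 5 5 8 5 5 6 6 6 7
j stops at 8 (6), i stops at 1 (7); swap ⇒ 5 6 5 5 8 5 5 6 7 6 7
j stops at 7 (6), i stops at 4 (8); swap ⇒ 5 6 5 5 6 5 5 8 7 6 7
j stops at 6, i stops at 7; i≥j ⇒ return 6. nums=5 6 5 5 6 5 5 8 7 6 7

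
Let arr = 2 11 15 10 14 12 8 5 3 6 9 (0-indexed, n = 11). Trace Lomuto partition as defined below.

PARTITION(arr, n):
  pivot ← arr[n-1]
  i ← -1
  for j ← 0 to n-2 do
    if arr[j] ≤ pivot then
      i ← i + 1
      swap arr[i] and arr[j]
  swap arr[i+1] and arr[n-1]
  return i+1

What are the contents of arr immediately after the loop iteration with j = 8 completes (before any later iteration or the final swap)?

pivot = arr[10] = 9; i = -1
j=0: arr[0]=2 ≤ 9 → i=0, swap arr[0],arr[0] (no change) → 2 11 15 10 14 12 8 5 3 6 9
j=1: arr[1]=11 > 9 → no swap
j=2: arr[2]=15 > 9 → no swap
j=3: arr[3]=10 > 9 → no swap
j=4: arr[4]=14 > 9 → no swap
j=5: arr[5]=12 > 9 → no swap
j=6: arr[6]=8 ≤ 9 → i=1, swap arr[1],arr[6] → 2 8 15 10 14 12 11 5 3 6 9
j=7: arr[7]=5 ≤ 9 → i=2, swap arr[2],arr[7] → 2 8 5 10 14 12 11 15 3 6 9
j=8: arr[8]=3 ≤ 9 → i=3, swap arr[3],arr[8] → 2 8 5 3 14 12 11 15 10 6 9
(after j=8) arr = 2 8 5 3 14 12 11 15 10 6 9

2 8 5 3 14 12 11 15 10 6 9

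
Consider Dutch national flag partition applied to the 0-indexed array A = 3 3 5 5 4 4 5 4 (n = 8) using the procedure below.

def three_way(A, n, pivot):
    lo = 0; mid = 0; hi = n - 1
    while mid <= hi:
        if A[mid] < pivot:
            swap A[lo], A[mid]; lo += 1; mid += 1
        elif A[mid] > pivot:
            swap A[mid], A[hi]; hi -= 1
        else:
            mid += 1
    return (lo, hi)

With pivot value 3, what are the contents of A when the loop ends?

pivot = 3; lo=0, mid=0, hi=7
A[mid]=3=3: mid=1
A[mid]=3=3: mid=2
A[mid]=5>3: swap A[2],A[7]; hi=6 → 3 3 4 5 4 4 5 5
A[mid]=4>3: swap A[2],A[6]; hi=5 → 3 3 5 5 4 4 4 5
A[mid]=5>3: swap A[2],A[5]; hi=4 → 3 3 4 5 4 5 4 5
A[mid]=4>3: swap A[2],A[4]; hi=3 → 3 3 4 5 4 5 4 5
A[mid]=4>3: swap A[2],A[3]; hi=2 → 3 3 5 4 4 5 4 5
A[mid]=5>3: swap A[2],A[2]; hi=1 → 3 3 5 4 4 5 4 5
end: lo=0, hi=1; A = 3 3 5 4 4 5 4 5

3 3 5 4 4 5 4 5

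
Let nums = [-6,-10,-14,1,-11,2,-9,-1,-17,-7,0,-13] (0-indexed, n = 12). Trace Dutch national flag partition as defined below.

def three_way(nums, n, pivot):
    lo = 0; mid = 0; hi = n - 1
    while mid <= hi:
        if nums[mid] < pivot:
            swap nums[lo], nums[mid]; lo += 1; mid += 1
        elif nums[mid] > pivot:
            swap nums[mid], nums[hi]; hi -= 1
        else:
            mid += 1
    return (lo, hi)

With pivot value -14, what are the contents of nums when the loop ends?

[-17,-14,1,-11,2,-9,-1,-10,-7,0,-13,-6]

pivot = -14; lo=0, mid=0, hi=11
nums[mid]=-6>-14: swap nums[0],nums[11]; hi=10 → [-13,-10,-14,1,-11,2,-9,-1,-17,-7,0,-6]
nums[mid]=-13>-14: swap nums[0],nums[10]; hi=9 → [0,-10,-14,1,-11,2,-9,-1,-17,-7,-13,-6]
nums[mid]=0>-14: swap nums[0],nums[9]; hi=8 → [-7,-10,-14,1,-11,2,-9,-1,-17,0,-13,-6]
nums[mid]=-7>-14: swap nums[0],nums[8]; hi=7 → [-17,-10,-14,1,-11,2,-9,-1,-7,0,-13,-6]
nums[mid]=-17<-14: swap nums[0],nums[0]; lo=1,mid=1 → [-17,-10,-14,1,-11,2,-9,-1,-7,0,-13,-6]
nums[mid]=-10>-14: swap nums[1],nums[7]; hi=6 → [-17,-1,-14,1,-11,2,-9,-10,-7,0,-13,-6]
nums[mid]=-1>-14: swap nums[1],nums[6]; hi=5 → [-17,-9,-14,1,-11,2,-1,-10,-7,0,-13,-6]
nums[mid]=-9>-14: swap nums[1],nums[5]; hi=4 → [-17,2,-14,1,-11,-9,-1,-10,-7,0,-13,-6]
nums[mid]=2>-14: swap nums[1],nums[4]; hi=3 → [-17,-11,-14,1,2,-9,-1,-10,-7,0,-13,-6]
nums[mid]=-11>-14: swap nums[1],nums[3]; hi=2 → [-17,1,-14,-11,2,-9,-1,-10,-7,0,-13,-6]
nums[mid]=1>-14: swap nums[1],nums[2]; hi=1 → [-17,-14,1,-11,2,-9,-1,-10,-7,0,-13,-6]
nums[mid]=-14=-14: mid=2
end: lo=1, hi=1; nums = [-17,-14,1,-11,2,-9,-1,-10,-7,0,-13,-6]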